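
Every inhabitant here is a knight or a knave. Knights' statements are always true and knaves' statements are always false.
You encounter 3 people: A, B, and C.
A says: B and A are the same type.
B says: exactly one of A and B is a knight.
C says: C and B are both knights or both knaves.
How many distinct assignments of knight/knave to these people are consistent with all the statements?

2

Consistent assignments:
  A=knave, B=knight, C=knight
  A=knave, B=knight, C=knave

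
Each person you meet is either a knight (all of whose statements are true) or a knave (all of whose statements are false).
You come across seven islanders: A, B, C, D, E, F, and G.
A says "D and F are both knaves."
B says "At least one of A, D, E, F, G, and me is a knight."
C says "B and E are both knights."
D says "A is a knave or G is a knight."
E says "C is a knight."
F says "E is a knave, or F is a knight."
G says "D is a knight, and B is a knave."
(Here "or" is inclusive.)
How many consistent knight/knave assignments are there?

Consistent assignments:
  A=knight, B=knight, C=knight, D=knave, E=knight, F=knave, G=knave
  A=knave, B=knight, C=knight, D=knight, E=knight, F=knight, G=knave
  A=knave, B=knight, C=knight, D=knight, E=knight, F=knave, G=knave
  A=knave, B=knight, C=knave, D=knight, E=knave, F=knight, G=knave

4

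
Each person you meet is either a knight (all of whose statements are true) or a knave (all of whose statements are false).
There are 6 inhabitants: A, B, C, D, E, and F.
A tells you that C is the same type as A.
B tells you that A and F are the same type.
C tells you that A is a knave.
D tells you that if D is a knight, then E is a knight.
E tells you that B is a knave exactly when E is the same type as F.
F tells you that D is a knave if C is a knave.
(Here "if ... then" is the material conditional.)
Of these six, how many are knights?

The unique consistent assignment is A=knave, B=knave, C=knight, D=knight, E=knight, F=knight.
That has 4 knights.

4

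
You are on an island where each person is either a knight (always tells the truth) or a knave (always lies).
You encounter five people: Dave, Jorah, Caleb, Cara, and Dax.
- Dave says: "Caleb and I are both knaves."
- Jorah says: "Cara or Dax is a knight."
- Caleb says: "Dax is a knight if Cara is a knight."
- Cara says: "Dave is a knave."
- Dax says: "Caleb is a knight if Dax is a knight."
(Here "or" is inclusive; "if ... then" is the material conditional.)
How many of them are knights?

4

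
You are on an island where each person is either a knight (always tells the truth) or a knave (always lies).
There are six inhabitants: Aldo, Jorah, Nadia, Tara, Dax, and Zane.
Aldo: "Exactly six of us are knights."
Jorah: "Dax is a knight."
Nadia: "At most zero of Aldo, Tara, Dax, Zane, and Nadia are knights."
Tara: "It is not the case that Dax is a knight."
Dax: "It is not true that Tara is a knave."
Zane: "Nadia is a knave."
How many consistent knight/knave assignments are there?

0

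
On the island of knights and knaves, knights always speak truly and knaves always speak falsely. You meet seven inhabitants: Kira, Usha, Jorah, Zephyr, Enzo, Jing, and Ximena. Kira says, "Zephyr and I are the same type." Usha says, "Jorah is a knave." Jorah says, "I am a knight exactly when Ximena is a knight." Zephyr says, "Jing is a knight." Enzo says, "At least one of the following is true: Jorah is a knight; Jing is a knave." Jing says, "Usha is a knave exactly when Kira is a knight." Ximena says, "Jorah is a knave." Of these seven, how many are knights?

4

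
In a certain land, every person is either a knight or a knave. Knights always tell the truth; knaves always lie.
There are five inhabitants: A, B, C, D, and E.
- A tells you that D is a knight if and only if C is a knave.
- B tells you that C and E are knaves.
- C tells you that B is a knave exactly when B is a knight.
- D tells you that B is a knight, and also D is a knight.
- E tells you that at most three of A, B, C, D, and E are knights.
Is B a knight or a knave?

B is a knave.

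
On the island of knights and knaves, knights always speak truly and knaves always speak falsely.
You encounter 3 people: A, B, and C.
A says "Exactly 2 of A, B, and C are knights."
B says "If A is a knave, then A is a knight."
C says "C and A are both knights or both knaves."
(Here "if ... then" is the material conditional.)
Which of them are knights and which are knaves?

A is a knight, B is a knight, and C is a knave.

A is a knight, so "exactly 2 of A, B, and C are knights" must be True — and it is.
B is a knight, so "if A is a knave, then A is a knight" must be True — and it is.
C is a knave, and the claim "C and A are both knights or both knaves" is indeed false.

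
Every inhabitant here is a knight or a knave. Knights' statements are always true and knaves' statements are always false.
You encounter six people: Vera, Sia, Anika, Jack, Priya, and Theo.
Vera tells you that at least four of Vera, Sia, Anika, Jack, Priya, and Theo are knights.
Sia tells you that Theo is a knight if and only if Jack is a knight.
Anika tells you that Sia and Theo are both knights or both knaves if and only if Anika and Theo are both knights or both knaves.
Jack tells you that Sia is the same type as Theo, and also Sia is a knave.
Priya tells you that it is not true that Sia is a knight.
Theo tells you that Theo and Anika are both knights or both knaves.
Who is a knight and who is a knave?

Vera is a knave, Sia is a knight, Anika is a knight, Jack is a knave, Priya is a knave, and Theo is a knave.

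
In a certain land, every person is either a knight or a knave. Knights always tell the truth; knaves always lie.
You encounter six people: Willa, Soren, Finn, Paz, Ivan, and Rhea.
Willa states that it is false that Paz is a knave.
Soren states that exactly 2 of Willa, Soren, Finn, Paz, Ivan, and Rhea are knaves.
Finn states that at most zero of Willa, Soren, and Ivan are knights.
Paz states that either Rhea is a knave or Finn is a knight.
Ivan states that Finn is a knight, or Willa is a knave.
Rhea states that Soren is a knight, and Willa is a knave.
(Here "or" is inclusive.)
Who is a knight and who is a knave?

Since Willa is a knight, "it is false that Paz is a knave" needs to be true, which holds.
Soren is a knave, and the claim "exactly 2 of Willa, Soren, Finn, Paz, Ivan, and Rhea are knaves" is indeed False.
As a knave, Finn's statement "at most zero of Willa, Soren, and Ivan are knights" should be False; it is.
Paz is a knight, and the claim "either Rhea is a knave or Finn is a knight" is indeed true.
Ivan is a knave, and the claim "Finn is a knight, or Willa is a knave" is indeed False.
Since Rhea is a knave, "Soren is a knight, and Willa is a knave" needs to be False, which holds.

Willa is a knight, Soren is a knave, Finn is a knave, Paz is a knight, Ivan is a knave, and Rhea is a knave.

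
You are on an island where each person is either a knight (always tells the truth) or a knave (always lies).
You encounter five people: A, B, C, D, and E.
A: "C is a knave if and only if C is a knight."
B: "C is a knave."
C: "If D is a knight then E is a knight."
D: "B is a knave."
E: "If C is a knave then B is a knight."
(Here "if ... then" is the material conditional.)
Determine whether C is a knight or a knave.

C is a knight.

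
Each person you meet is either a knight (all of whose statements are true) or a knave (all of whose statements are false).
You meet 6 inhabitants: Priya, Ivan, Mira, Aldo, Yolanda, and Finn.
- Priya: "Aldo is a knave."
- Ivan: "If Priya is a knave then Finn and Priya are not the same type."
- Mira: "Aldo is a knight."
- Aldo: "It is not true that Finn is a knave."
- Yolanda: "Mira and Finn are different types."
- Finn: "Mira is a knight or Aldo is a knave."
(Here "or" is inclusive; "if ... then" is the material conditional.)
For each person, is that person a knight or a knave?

Priya is a knave, Ivan is a knight, Mira is a knight, Aldo is a knight, Yolanda is a knave, and Finn is a knight.

Priya is a knave; "Aldo is a knave" is False, as required.
Ivan is a knight; "if Priya is a knave then Finn and Priya are not the same type" is true, as required.
Mira is a knight; "Aldo is a knight" is true, as required.
Aldo is a knight; "it is not true that Finn is a knave" is true, as required.
Yolanda is a knave, and the claim "Mira and Finn are different types" is indeed False.
As a knight, Finn's statement "Mira is a knight or Aldo is a knave" should be true; it is.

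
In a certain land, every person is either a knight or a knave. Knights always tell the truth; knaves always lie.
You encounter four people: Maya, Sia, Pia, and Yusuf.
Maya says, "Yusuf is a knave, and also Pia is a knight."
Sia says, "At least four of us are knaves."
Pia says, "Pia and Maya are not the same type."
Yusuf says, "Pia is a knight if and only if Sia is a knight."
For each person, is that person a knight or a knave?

Maya is a knave, Sia is a knave, Pia is a knave, and Yusuf is a knight.

Since Maya is a knave, "Yusuf is a knave, and also Pia is a knight" needs to be False, which holds.
Sia is a knave, so "at least four of us are knaves" must be False — and it is.
Pia is a knave, and the claim "Pia and Maya are not the same type" is indeed False.
Yusuf is a knight, and the claim "Pia is a knight if and only if Sia is a knight" is indeed true.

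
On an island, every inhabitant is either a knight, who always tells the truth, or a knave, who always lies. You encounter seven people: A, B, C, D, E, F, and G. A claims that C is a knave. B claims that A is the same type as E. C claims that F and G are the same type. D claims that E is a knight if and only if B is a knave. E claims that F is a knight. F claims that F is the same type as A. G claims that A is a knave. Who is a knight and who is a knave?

A is a knight, B is a knight, C is a knave, D is a knave, E is a knight, F is a knight, and G is a knave.

As a knight, A's statement "C is a knave" should be True; it is.
B is a knight; "A is the same type as E" is True, as required.
As a knave, C's statement "F and G are the same type" should be False; it is.
D is a knave, so "E is a knight if and only if B is a knave" must be False — and it is.
Since E is a knight, "F is a knight" needs to be True, which holds.
As a knight, F's statement "F is the same type as A" should be True; it is.
As a knave, G's statement "A is a knave" should be False; it is.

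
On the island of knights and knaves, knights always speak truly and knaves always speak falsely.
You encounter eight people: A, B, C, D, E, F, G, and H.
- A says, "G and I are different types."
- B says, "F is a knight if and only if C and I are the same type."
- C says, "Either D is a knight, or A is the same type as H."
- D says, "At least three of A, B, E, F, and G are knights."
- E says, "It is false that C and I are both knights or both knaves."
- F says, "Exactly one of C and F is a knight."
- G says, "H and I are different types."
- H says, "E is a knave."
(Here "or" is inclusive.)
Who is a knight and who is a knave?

As a knight, A's statement "G and I are different types" should be True; it is.
B is a knave; "F is a knight if and only if C and I are the same type" is false, as required.
C (knave): "either D is a knight, or A is the same type as H" — false. ✓
D is a knave, and the claim "at least three of A, B, E, F, and G are knights" is indeed false.
E is a knight, so "it is false that C and I are both knights or both knaves" must be True — and it is.
F is a knave, and the claim "exactly one of C and F is a knight" is indeed false.
G (knave): "H and I are different types" — false. ✓
H is a knave, and the claim "E is a knave" is indeed false.

A is a knight, B is a knave, C is a knave, D is a knave, E is a knight, F is a knave, G is a knave, and H is a knave.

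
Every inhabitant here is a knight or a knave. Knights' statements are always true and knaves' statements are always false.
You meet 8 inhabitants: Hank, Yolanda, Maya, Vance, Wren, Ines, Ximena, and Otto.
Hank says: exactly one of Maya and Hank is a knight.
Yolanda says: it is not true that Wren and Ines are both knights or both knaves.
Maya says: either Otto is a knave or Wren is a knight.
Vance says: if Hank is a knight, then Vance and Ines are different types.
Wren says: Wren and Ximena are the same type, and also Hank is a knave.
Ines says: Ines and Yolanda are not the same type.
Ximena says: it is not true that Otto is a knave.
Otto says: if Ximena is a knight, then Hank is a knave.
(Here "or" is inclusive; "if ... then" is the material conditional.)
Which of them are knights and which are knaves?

Hank is a knave, Yolanda is a knave, Maya is a knave, Vance is a knight, Wren is a knave, Ines is a knave, Ximena is a knight, and Otto is a knight.

Hank is a knave; "exactly one of Maya and Hank is a knight" is False, as required.
Yolanda (knave): "it is not true that Wren and Ines are both knights or both knaves" — False. ✓
Maya is a knave, so "either Otto is a knave or Wren is a knight" must be False — and it is.
Vance (knight): "if Hank is a knight, then Vance and Ines are different types" — True. ✓
Wren is a knave; "Wren and Ximena are the same type, and also Hank is a knave" is False, as required.
Ines is a knave; "Ines and Yolanda are not the same type" is False, as required.
Ximena (knight): "it is not true that Otto is a knave" — True. ✓
As a knight, Otto's statement "if Ximena is a knight, then Hank is a knave" should be True; it is.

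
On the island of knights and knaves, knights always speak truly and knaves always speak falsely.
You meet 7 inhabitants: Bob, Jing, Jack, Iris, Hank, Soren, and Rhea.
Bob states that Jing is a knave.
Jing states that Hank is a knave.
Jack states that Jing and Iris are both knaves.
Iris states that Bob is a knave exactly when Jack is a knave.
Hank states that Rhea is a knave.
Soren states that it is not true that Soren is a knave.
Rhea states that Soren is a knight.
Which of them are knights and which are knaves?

Bob is a knave, Jing is a knight, Jack is a knave, Iris is a knight, Hank is a knave, Soren is a knight, and Rhea is a knight.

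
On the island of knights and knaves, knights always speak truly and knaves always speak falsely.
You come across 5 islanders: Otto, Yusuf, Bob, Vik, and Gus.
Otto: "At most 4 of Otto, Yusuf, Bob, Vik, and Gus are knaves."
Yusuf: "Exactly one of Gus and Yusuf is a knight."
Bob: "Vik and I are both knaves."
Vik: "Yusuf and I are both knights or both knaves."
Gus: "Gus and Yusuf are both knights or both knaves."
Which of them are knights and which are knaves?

Otto is a knight, so "at most 4 of Otto, Yusuf, Bob, Vik, and Gus are knaves" must be True — and it is.
Yusuf is a knight, and the claim "exactly one of Gus and Yusuf is a knight" is indeed True.
Bob is a knave, and the claim "Vik and I are both knaves" is indeed False.
Vik (knight): "Yusuf and I are both knights or both knaves" — True. ✓
Since Gus is a knave, "Gus and Yusuf are both knights or both knaves" needs to be False, which holds.

Otto is a knight, Yusuf is a knight, Bob is a knave, Vik is a knight, and Gus is a knave.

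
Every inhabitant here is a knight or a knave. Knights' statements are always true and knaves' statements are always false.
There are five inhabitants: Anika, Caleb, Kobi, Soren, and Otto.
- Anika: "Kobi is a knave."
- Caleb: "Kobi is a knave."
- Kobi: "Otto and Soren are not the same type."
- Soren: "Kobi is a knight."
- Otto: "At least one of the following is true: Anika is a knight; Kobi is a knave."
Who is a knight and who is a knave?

Anika (knave): "Kobi is a knave" — false. ✓
Since Caleb is a knave, "Kobi is a knave" needs to be false, which holds.
Kobi (knight): "Otto and Soren are not the same type" — true. ✓
Soren (knight): "Kobi is a knight" — true. ✓
Otto (knave): "at least one of the following is true: Anika is a knight; Kobi is a knave" — false. ✓

Anika is a knave, Caleb is a knave, Kobi is a knight, Soren is a knight, and Otto is a knave.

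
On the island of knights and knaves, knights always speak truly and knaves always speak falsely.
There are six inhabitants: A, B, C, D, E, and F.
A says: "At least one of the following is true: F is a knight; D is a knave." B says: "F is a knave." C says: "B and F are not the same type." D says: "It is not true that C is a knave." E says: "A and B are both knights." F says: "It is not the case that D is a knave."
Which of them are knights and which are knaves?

A is a knight, B is a knave, C is a knight, D is a knight, E is a knave, and F is a knight.

A is a knight, so "at least one of the following is true: F is a knight; D is a knave" must be True — and it is.
B is a knave, and the claim "F is a knave" is indeed false.
C (knight): "B and F are not the same type" — True. ✓
D is a knight, and the claim "it is not true that C is a knave" is indeed True.
Since E is a knave, "A and B are both knights" needs to be false, which holds.
F is a knight; "it is not the case that D is a knave" is True, as required.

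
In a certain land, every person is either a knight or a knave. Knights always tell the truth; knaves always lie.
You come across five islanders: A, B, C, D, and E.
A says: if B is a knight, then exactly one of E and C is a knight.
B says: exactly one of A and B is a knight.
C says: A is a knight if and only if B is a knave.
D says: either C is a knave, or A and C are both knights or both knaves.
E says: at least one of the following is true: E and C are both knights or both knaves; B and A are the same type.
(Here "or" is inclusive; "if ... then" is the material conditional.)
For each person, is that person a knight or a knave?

Since A is a knave, "if B is a knight, then exactly one of E and C is a knight" needs to be False, which holds.
B (knight): "exactly one of A and B is a knight" — true. ✓
C (knight): "A is a knight if and only if B is a knave" — true. ✓
As a knave, D's statement "either C is a knave, or A and C are both knights or both knaves" should be False; it is.
E is a knight; "at least one of the following is true: E and C are both knights or both knaves; B and A are the same type" is true, as required.

Knights: B, C, and E. Knaves: A and D.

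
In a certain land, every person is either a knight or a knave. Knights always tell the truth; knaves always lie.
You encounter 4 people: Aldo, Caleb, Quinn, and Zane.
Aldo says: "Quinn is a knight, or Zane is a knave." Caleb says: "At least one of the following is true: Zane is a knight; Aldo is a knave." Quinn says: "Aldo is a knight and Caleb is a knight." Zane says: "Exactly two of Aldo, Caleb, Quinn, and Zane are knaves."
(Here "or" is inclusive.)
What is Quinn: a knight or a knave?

Quinn is a knave.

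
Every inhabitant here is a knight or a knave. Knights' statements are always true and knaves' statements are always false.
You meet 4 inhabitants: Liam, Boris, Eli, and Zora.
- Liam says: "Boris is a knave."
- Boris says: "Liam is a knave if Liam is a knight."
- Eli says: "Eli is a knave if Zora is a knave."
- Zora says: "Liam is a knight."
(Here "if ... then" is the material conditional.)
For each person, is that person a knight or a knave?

Knights: Liam, Eli, and Zora. Knaves: Boris.

Suppose Liam is a knave. Then Liam's statement "Boris is a knave" would have to be false. Checking the 8 ways to assign the others, none is consistent with every speaker.
(For instance, with Boris=knave, Eli=knight, Zora=knight, Liam's claim "Boris is a knave" comes out true where it would need to be false.)
So Liam must be a knight, making "Boris is a knave" true. Taking Liam=knight, Boris=knave, Eli=knight, Zora=knight, each remaining statement checks out:
  Boris (knave): "Liam is a knave if Liam is a knight" — false. ✓
  Eli (knight): "Eli is a knave if Zora is a knave" — true. ✓
  Zora (knight): "Liam is a knight" — true. ✓
This is the unique consistent assignment.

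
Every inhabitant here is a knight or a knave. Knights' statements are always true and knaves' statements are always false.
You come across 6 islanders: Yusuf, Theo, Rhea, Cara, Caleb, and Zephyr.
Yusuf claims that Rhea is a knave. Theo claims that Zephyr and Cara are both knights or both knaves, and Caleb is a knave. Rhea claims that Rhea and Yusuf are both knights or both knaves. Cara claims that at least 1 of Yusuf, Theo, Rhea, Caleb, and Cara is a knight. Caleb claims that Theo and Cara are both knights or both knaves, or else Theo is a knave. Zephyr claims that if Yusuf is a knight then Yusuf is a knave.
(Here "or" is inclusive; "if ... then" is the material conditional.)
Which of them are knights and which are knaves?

Knights: Yusuf, Cara, and Caleb. Knaves: Theo, Rhea, and Zephyr.

Yusuf is a knight, and the claim "Rhea is a knave" is indeed true.
Since Theo is a knave, "Zephyr and Cara are both knights or both knaves, and Caleb is a knave" needs to be false, which holds.
Rhea is a knave, and the claim "Rhea and Yusuf are both knights or both knaves" is indeed false.
Cara is a knight; "at least 1 of Yusuf, Theo, Rhea, Caleb, and Cara is a knight" is true, as required.
Caleb (knight): "Theo and Cara are both knights or both knaves, or else Theo is a knave" — true. ✓
Zephyr is a knave; "if Yusuf is a knight then Yusuf is a knave" is false, as required.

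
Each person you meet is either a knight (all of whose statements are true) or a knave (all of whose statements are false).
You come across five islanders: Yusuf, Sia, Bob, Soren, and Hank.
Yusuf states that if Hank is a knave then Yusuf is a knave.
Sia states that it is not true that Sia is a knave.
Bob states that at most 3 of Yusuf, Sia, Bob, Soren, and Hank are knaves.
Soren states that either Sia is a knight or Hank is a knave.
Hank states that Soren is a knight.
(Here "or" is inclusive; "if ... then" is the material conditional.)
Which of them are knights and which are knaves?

Suppose Yusuf is a knave. Then Yusuf's statement "if Hank is a knave then Yusuf is a knave" would have to be false. Checking the 16 ways to assign the others, none is consistent with every speaker.
(For instance, with Sia=knight, Bob=knight, Soren=knight, Hank=knight, Yusuf's claim "if Hank is a knave then Yusuf is a knave" comes out true where it would need to be false.)
So Yusuf must be a knight, making "if Hank is a knave then Yusuf is a knave" true. Taking Yusuf=knight, Sia=knight, Bob=knight, Soren=knight, Hank=knight, each remaining statement checks out:
  Sia (knight): "it is not true that Sia is a knave" — true. ✓
  Bob (knight): "at most 3 of Yusuf, Sia, Bob, Soren, and Hank are knaves" — true. ✓
  Soren (knight): "either Sia is a knight or Hank is a knave" — true. ✓
  Hank (knight): "Soren is a knight" — true. ✓
This is the unique consistent assignment.

Yusuf is a knight, Sia is a knight, Bob is a knight, Soren is a knight, and Hank is a knight.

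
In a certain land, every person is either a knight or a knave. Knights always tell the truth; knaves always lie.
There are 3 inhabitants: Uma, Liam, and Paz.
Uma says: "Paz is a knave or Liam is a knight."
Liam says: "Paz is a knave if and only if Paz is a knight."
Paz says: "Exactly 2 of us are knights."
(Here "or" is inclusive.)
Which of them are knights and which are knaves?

Uma is a knight, Liam is a knave, and Paz is a knave.

Uma is a knight; "Paz is a knave or Liam is a knight" is true, as required.
As a knave, Liam's statement "Paz is a knave if and only if Paz is a knight" should be false; it is.
Paz is a knave, and the claim "exactly 2 of us are knights" is indeed false.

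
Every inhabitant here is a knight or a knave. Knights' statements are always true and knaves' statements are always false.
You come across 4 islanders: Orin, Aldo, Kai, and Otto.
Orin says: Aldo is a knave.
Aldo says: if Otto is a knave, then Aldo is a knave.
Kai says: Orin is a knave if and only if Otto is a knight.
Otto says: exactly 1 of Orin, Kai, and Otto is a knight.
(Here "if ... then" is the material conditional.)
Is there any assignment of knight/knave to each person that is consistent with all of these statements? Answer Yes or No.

No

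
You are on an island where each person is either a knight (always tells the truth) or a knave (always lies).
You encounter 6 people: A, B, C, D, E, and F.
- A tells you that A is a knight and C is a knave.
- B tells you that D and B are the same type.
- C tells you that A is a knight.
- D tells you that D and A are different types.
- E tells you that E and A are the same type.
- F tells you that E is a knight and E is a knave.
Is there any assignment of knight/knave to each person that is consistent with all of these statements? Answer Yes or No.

No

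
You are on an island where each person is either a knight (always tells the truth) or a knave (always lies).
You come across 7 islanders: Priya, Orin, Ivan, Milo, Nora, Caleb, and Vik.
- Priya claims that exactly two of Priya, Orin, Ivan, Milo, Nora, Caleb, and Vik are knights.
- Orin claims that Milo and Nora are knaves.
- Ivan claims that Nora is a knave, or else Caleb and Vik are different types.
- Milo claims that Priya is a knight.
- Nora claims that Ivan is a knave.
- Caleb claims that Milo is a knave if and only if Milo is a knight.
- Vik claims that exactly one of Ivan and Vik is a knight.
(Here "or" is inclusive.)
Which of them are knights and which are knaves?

Priya (knave): "exactly two of Priya, Orin, Ivan, Milo, Nora, Caleb, and Vik are knights" — false. ✓
Orin is a knave, and the claim "Milo and Nora are knaves" is indeed false.
Ivan (knave): "Nora is a knave, or else Caleb and Vik are different types" — false. ✓
Milo is a knave, and the claim "Priya is a knight" is indeed false.
Nora is a knight; "Ivan is a knave" is true, as required.
Caleb (knave): "Milo is a knave if and only if Milo is a knight" — false. ✓
Vik is a knave, and the claim "exactly one of Ivan and Vik is a knight" is indeed false.

Priya is a knave, Orin is a knave, Ivan is a knave, Milo is a knave, Nora is a knight, Caleb is a knave, and Vik is a knave.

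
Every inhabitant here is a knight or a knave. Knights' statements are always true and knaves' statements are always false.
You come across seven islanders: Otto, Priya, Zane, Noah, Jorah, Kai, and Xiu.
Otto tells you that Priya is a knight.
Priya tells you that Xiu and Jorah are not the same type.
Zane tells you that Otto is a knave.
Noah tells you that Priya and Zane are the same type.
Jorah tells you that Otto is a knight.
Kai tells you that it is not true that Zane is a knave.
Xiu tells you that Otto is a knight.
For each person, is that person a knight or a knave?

Otto is a knave, and the claim "Priya is a knight" is indeed false.
Since Priya is a knave, "Xiu and Jorah are not the same type" needs to be false, which holds.
Zane (knight): "Otto is a knave" — true. ✓
Noah (knave): "Priya and Zane are the same type" — false. ✓
Jorah is a knave, so "Otto is a knight" must be false — and it is.
Since Kai is a knight, "it is not true that Zane is a knave" needs to be true, which holds.
Xiu (knave): "Otto is a knight" — false. ✓

Otto is a knave, Priya is a knave, Zane is a knight, Noah is a knave, Jorah is a knave, Kai is a knight, and Xiu is a knave.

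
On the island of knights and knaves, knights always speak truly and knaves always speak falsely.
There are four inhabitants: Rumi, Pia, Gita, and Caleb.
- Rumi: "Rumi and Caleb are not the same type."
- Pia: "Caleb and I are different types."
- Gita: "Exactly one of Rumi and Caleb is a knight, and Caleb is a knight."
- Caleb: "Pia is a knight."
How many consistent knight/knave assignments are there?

Consistent assignments:
  Rumi=knight, Pia=knave, Gita=knave, Caleb=knave
  Rumi=knave, Pia=knave, Gita=knave, Caleb=knave

2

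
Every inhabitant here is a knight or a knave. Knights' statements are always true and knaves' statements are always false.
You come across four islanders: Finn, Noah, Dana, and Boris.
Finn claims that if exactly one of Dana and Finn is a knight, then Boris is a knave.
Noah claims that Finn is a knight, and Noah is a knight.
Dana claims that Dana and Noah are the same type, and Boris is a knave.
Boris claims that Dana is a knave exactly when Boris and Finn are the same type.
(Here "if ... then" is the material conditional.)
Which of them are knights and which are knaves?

Finn is a knight, Noah is a knight, Dana is a knave, and Boris is a knave.

Suppose Finn is a knave. Then Finn's statement "if exactly one of Dana and Finn is a knight, then Boris is a knave" would have to be false. Checking the 8 ways to assign the others, none is consistent with every speaker.
(For instance, with Noah=knight, Dana=knave, Boris=knave, Finn's claim "if exactly one of Dana and Finn is a knight, then Boris is a knave" comes out true where it would need to be false.)
So Finn must be a knight, making "if exactly one of Dana and Finn is a knight, then Boris is a knave" true. Taking Finn=knight, Noah=knight, Dana=knave, Boris=knave, each remaining statement checks out:
  Noah (knight): "Finn is a knight, and Noah is a knight" — true. ✓
  Dana (knave): "Dana and Noah are the same type, and Boris is a knave" — false. ✓
  Boris (knave): "Dana is a knave exactly when Boris and Finn are the same type" — false. ✓
This is the unique consistent assignment.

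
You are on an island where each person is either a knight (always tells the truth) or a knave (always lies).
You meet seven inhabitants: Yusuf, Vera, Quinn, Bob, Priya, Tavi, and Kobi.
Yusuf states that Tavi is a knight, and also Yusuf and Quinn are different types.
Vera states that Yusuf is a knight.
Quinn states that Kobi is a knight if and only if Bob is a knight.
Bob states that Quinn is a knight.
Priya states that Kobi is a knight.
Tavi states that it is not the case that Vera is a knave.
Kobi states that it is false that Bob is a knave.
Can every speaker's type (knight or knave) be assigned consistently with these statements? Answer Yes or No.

Yes

One consistent assignment: Yusuf=knave, Vera=knave, Quinn=knight, Bob=knight, Priya=knight, Tavi=knave, Kobi=knight.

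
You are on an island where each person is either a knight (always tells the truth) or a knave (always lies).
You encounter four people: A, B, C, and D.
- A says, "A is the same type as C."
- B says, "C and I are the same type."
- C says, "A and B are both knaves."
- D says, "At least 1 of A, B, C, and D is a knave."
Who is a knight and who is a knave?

Suppose A is a knight. Then A's statement "A is the same type as C" would have to be true. Checking the 8 ways to assign the others, none is consistent with every speaker.
(For instance, with B=knave, C=knight, D=knight, C's claim "A and B are both knaves" comes out false where it would need to be true.)
So A must be a knave, making "A is the same type as C" false. Taking A=knave, B=knave, C=knight, D=knight, each remaining statement checks out:
  B (knave): "C and I are the same type" — false. ✓
  C (knight): "A and B are both knaves" — true. ✓
  D (knight): "at least 1 of A, B, C, and D is a knave" — true. ✓
This is the unique consistent assignment.

A is a knave, B is a knave, C is a knight, and D is a knight.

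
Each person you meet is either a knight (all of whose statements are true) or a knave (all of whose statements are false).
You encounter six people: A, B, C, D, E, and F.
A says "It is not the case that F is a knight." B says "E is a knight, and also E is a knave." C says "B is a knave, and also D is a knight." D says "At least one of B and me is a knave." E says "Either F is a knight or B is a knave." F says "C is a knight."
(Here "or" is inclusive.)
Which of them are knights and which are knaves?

Knights: C, D, E, and F. Knaves: A and B.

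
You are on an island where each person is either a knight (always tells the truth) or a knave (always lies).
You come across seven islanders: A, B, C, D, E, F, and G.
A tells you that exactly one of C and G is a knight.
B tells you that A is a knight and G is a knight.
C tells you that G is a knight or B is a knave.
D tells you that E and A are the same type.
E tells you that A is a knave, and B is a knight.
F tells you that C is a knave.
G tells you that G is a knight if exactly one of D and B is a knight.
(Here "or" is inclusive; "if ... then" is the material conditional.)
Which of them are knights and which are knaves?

A is a knave, B is a knave, C is a knight, D is a knight, E is a knave, F is a knave, and G is a knight.

As a knave, A's statement "exactly one of C and G is a knight" should be False; it is.
B (knave): "A is a knight and G is a knight" — False. ✓
C (knight): "G is a knight or B is a knave" — True. ✓
D is a knight, so "E and A are the same type" must be True — and it is.
Since E is a knave, "A is a knave, and B is a knight" needs to be False, which holds.
F (knave): "C is a knave" — False. ✓
Since G is a knight, "G is a knight if exactly one of D and B is a knight" needs to be True, which holds.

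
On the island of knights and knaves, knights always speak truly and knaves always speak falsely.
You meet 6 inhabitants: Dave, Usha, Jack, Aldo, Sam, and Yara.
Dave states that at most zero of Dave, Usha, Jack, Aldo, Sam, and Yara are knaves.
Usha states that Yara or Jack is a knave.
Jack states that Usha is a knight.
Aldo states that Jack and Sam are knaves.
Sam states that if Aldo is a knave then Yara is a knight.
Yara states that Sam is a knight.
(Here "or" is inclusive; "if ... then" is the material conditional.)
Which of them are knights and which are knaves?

Dave is a knave, Usha is a knight, Jack is a knight, Aldo is a knave, Sam is a knave, and Yara is a knave.

Dave (knave): "at most zero of Dave, Usha, Jack, Aldo, Sam, and Yara are knaves" — false. ✓
Usha is a knight, so "Yara or Jack is a knave" must be True — and it is.
Jack is a knight, so "Usha is a knight" must be True — and it is.
Aldo is a knave; "Jack and Sam are knaves" is false, as required.
Sam is a knave, and the claim "if Aldo is a knave then Yara is a knight" is indeed false.
Yara is a knave, and the claim "Sam is a knight" is indeed false.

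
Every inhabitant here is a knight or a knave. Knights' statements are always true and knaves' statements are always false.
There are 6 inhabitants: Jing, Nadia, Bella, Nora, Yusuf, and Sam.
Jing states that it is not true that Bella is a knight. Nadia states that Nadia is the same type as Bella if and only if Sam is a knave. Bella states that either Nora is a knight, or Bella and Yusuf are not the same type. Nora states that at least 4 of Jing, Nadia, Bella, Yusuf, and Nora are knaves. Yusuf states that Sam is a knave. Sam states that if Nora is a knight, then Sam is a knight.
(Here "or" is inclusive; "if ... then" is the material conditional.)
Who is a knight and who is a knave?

Knights: Jing, Nadia, and Sam. Knaves: Bella, Nora, and Yusuf.

Jing is a knight; "it is not true that Bella is a knight" is True, as required.
Nadia is a knight, and the claim "Nadia is the same type as Bella if and only if Sam is a knave" is indeed True.
Bella is a knave, and the claim "either Nora is a knight, or Bella and Yusuf are not the same type" is indeed False.
Nora is a knave, and the claim "at least 4 of Jing, Nadia, Bella, Yusuf, and Nora are knaves" is indeed False.
Yusuf is a knave, so "Sam is a knave" must be False — and it is.
Sam (knight): "if Nora is a knight, then Sam is a knight" — True. ✓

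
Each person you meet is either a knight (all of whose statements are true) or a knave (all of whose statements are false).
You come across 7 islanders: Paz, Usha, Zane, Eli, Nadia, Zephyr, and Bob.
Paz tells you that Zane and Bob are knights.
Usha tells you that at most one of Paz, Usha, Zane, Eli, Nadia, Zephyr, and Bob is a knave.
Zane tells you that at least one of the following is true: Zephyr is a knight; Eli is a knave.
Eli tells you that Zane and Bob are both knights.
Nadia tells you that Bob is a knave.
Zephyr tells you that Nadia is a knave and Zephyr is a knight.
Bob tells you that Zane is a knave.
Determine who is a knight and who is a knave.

Paz is a knave, Usha is a knave, Zane is a knight, Eli is a knave, Nadia is a knight, Zephyr is a knave, and Bob is a knave.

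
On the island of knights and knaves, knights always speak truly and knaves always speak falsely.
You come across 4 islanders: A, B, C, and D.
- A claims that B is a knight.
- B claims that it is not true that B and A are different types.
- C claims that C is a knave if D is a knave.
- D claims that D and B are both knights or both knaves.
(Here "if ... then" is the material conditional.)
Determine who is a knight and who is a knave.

Knights: A, B, C, and D. Knaves: none.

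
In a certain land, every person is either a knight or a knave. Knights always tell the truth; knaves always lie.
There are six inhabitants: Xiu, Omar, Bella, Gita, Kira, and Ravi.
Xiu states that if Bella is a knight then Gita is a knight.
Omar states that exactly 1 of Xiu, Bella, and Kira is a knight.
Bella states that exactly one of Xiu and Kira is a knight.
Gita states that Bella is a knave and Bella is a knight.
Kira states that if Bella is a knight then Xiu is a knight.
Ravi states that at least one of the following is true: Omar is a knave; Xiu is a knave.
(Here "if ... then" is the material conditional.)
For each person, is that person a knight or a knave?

Xiu is a knight, Omar is a knave, Bella is a knave, Gita is a knave, Kira is a knight, and Ravi is a knight.

Xiu is a knight, so "if Bella is a knight then Gita is a knight" must be True — and it is.
Omar is a knave, and the claim "exactly 1 of Xiu, Bella, and Kira is a knight" is indeed False.
Since Bella is a knave, "exactly one of Xiu and Kira is a knight" needs to be False, which holds.
Gita (knave): "Bella is a knave and Bella is a knight" — False. ✓
Since Kira is a knight, "if Bella is a knight then Xiu is a knight" needs to be True, which holds.
Ravi is a knight, so "at least one of the following is true: Omar is a knave; Xiu is a knave" must be True — and it is.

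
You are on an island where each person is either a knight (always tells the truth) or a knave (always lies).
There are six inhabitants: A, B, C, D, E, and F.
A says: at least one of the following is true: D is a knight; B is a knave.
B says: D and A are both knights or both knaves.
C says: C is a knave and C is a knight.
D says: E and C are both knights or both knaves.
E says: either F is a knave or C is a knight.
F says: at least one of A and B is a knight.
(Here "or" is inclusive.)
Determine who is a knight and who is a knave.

A is a knight, B is a knight, C is a knave, D is a knight, E is a knave, and F is a knight.

A (knight): "at least one of the following is true: D is a knight; B is a knave" — true. ✓
As a knight, B's statement "D and A are both knights or both knaves" should be true; it is.
Since C is a knave, "C is a knave and C is a knight" needs to be False, which holds.
D is a knight, so "E and C are both knights or both knaves" must be true — and it is.
E (knave): "either F is a knave or C is a knight" — False. ✓
As a knight, F's statement "at least one of A and B is a knight" should be true; it is.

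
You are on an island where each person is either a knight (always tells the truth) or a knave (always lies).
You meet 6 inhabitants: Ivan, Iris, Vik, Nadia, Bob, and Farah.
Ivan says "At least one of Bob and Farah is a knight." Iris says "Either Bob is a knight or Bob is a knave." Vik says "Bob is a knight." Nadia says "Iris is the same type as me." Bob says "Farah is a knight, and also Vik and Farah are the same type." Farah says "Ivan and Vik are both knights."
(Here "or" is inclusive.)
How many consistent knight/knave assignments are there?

4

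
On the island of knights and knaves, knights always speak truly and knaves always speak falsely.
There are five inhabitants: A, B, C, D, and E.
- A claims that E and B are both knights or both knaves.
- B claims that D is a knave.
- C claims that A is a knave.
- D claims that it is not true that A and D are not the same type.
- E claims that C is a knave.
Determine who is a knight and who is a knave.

Knights: A, B, and E. Knaves: C and D.

A is a knight; "E and B are both knights or both knaves" is True, as required.
As a knight, B's statement "D is a knave" should be True; it is.
Since C is a knave, "A is a knave" needs to be False, which holds.
D (knave): "it is not true that A and D are not the same type" — False. ✓
As a knight, E's statement "C is a knave" should be True; it is.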